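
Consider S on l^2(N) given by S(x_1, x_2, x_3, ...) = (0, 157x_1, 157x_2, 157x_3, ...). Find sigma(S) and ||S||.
sigma(S) = closed disk {z in C : |z| ≤ 157}; ||S|| = 157

Note S = 157·U where U is the unit right shift (U x)_k = x_{k-1} (with x_0 := 0); so ||S|| = 157||U|| and sigma(S) = 157·sigma(U). ||S x||^2 = sum_{k≥1} |157x_k|^2 = 24649||x||^2, so ||S|| = 157 and sigma(S) ⊂ {|z| ≤ 157}. For any |lambda| < 157, the equation (S - lambda I) x = 0 forces x_1 = 0, then 157x_k = lambda x_{k+1} ⇒ x = 0, so S has no eigenvalues. But (S - lambda I) is not surjective for |lambda| < 157: solving (S - lambda I) x = e_1 would require x_n proportional to (lambda/157)^(-n), which is not in l^2. So every |lambda| < 157 lies in the residual spectrum. The boundary |lambda| = 157 is in the approximate point spectrum (the spectrum is closed). Hence sigma(S) is the closed disk of radius 157.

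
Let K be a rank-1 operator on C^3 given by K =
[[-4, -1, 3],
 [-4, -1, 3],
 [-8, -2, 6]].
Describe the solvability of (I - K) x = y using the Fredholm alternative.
(I - K) is singular (det(I - K) = 0, i.e. 1 ∈ sigma(K)). (I - K) x = y is solvable iff y ⊥ ker((I - K)^*) = span{(-4, -1, 3)}, i.e. iff -4y_1 - y_2 + 3y_3 = 0. When solvable, the solutions are x = y + c·(1, 1, 2), c arbitrary (ker(I - K) = span{(1, 1, 2)}, dimension 1).

K has rank 1, so it is an outer product K = u v^T: every row of K is a multiple of one row vector. Reading off the entries, u = (1, 1, 2) and v = (-4, -1, 3) (row i of K equals u_i·v^T). A rank-one matrix u v^T satisfies K u = u (v·u) and kills the (2)-dimensional subspace v^⊥, so its characteristic polynomial is lambda^2 (lambda - v·u) with v·u = tr K = 1. Hence the eigenvalues of I - K are 1 (multiplicity 2) and 1 - (1) = 0, so det(I - K) = 0. (Direct check: I - K =
[[5, 1, -3],
 [4, 2, -3],
 [8, 2, -5]]
has determinant 0.) So 1 is an eigenvalue of K and (I - K) is not invertible. The finite-dimensional Fredholm alternative says: either (I - K) is invertible, or ker(I - K) ≠ {0} and then range(I - K) = ker((I - K)^*)^⊥, with dim ker(I - K) = dim ker((I - K)^*). We are in the second case, so we need both kernels. Kernel of I - K: (I - K) u = u - u (v·u) = u - u = 0, so ker(I - K) = span{u} = span{(1, 1, 2)} (it is exactly 1-dimensional because rank(I - K) = 2). Kernel of the adjoint: K is real, so (I - K)^* = I - K^T = I - v u^T, and (I - v u^T) v = v - v (u·v) = 0; hence ker((I - K)^*) = span{v} = span{(-4, -1, 3)}. Therefore (I - K) x = y is solvable iff <y, v> = 0, i.e. iff -4y_1 - y_2 + 3y_3 = 0. When this holds, K y = u (v·y) = 0, so (I - K) y = y and x = y is a particular solution; the full solution set is the line x = y + c·u = y + c·(1, 1, 2), c ∈ C.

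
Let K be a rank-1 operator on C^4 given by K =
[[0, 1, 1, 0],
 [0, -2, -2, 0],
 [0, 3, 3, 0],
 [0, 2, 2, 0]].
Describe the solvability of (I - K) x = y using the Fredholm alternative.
(I - K) is singular (det(I - K) = 0, i.e. 1 ∈ sigma(K)). (I - K) x = y is solvable iff y ⊥ ker((I - K)^*) = span{(0, 1, 1, 0)}, i.e. iff y_2 + y_3 = 0. When solvable, the solutions are x = y + c·(1, -2, 3, 2), c arbitrary (ker(I - K) = span{(1, -2, 3, 2)}, dimension 1).

K has rank 1, so it is an outer product K = u v^T: every row of K is a multiple of one row vector. Reading off the entries, u = (1, -2, 3, 2) and v = (0, 1, 1, 0) (row i of K equals u_i·v^T). A rank-one matrix u v^T satisfies K u = u (v·u) and kills the (3)-dimensional subspace v^⊥, so its characteristic polynomial is lambda^3 (lambda - v·u) with v·u = tr K = 1. Hence the eigenvalues of I - K are 1 (multiplicity 3) and 1 - (1) = 0, so det(I - K) = 0. (Direct check: I - K =
[[1, -1, -1, 0],
 [0, 3, 2, 0],
 [0, -3, -2, 0],
 [0, -2, -2, 1]]
has determinant 0.) So 1 is an eigenvalue of K and (I - K) is not invertible. The finite-dimensional Fredholm alternative says: either (I - K) is invertible, or ker(I - K) ≠ {0} and then range(I - K) = ker((I - K)^*)^⊥, with dim ker(I - K) = dim ker((I - K)^*). We are in the second case, so we need both kernels. Kernel of I - K: (I - K) u = u - u (v·u) = u - u = 0, so ker(I - K) = span{u} = span{(1, -2, 3, 2)} (it is exactly 1-dimensional because rank(I - K) = 3). Kernel of the adjoint: K is real, so (I - K)^* = I - K^T = I - v u^T, and (I - v u^T) v = v - v (u·v) = 0; hence ker((I - K)^*) = span{v} = span{(0, 1, 1, 0)}. Therefore (I - K) x = y is solvable iff <y, v> = 0, i.e. iff y_2 + y_3 = 0. When this holds, K y = u (v·y) = 0, so (I - K) y = y and x = y is a particular solution; the full solution set is the line x = y + c·u = y + c·(1, -2, 3, 2), c ∈ C.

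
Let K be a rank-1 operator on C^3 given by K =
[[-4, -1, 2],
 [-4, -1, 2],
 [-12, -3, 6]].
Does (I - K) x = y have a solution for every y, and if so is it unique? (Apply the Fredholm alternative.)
(I - K) is singular (det(I - K) = 0, i.e. 1 ∈ sigma(K)). (I - K) x = y is solvable iff y ⊥ ker((I - K)^*) = span{(-4, -1, 2)}, i.e. iff -4y_1 - y_2 + 2y_3 = 0. When solvable, the solutions are x = y + c·(1, 1, 3), c arbitrary (ker(I - K) = span{(1, 1, 3)}, dimension 1).

K has rank 1, so it is an outer product K = u v^T: every row of K is a multiple of one row vector. Reading off the entries, u = (1, 1, 3) and v = (-4, -1, 2) (row i of K equals u_i·v^T). A rank-one matrix u v^T satisfies K u = u (v·u) and kills the (2)-dimensional subspace v^⊥, so its characteristic polynomial is lambda^2 (lambda - v·u) with v·u = tr K = 1. Hence the eigenvalues of I - K are 1 (multiplicity 2) and 1 - (1) = 0, so det(I - K) = 0. (Direct check: I - K =
[[5, 1, -2],
 [4, 2, -2],
 [12, 3, -5]]
has determinant 0.) So 1 is an eigenvalue of K and (I - K) is not invertible. The finite-dimensional Fredholm alternative says: either (I - K) is invertible, or ker(I - K) ≠ {0} and then range(I - K) = ker((I - K)^*)^⊥, with dim ker(I - K) = dim ker((I - K)^*). We are in the second case, so we need both kernels. Kernel of I - K: (I - K) u = u - u (v·u) = u - u = 0, so ker(I - K) = span{u} = span{(1, 1, 3)} (it is exactly 1-dimensional because rank(I - K) = 2). Kernel of the adjoint: K is real, so (I - K)^* = I - K^T = I - v u^T, and (I - v u^T) v = v - v (u·v) = 0; hence ker((I - K)^*) = span{v} = span{(-4, -1, 2)}. Therefore (I - K) x = y is solvable iff <y, v> = 0, i.e. iff -4y_1 - y_2 + 2y_3 = 0. When this holds, K y = u (v·y) = 0, so (I - K) y = y and x = y is a particular solution; the full solution set is the line x = y + c·u = y + c·(1, 1, 3), c ∈ C.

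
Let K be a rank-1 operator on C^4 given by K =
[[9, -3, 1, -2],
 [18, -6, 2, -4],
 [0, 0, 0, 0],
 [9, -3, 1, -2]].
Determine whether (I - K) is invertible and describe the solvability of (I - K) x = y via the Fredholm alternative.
(I - K) is singular (det(I - K) = 0, i.e. 1 ∈ sigma(K)). (I - K) x = y is solvable iff y ⊥ ker((I - K)^*) = span{(9, -3, 1, -2)}, i.e. iff 9y_1 - 3y_2 + y_3 - 2y_4 = 0. When solvable, the solutions are x = y + c·(1, 2, 0, 1), c arbitrary (ker(I - K) = span{(1, 2, 0, 1)}, dimension 1).

K has rank 1, so it is an outer product K = u v^T: every row of K is a multiple of one row vector. Reading off the entries, u = (1, 2, 0, 1) and v = (9, -3, 1, -2) (row i of K equals u_i·v^T). A rank-one matrix u v^T satisfies K u = u (v·u) and kills the (3)-dimensional subspace v^⊥, so its characteristic polynomial is lambda^3 (lambda - v·u) with v·u = tr K = 1. Hence the eigenvalues of I - K are 1 (multiplicity 3) and 1 - (1) = 0, so det(I - K) = 0. (Direct check: I - K =
[[-8, 3, -1, 2],
 [-18, 7, -2, 4],
 [0, 0, 1, 0],
 [-9, 3, -1, 3]]
has determinant 0.) So 1 is an eigenvalue of K and (I - K) is not invertible. The finite-dimensional Fredholm alternative says: either (I - K) is invertible, or ker(I - K) ≠ {0} and then range(I - K) = ker((I - K)^*)^⊥, with dim ker(I - K) = dim ker((I - K)^*). We are in the second case, so we need both kernels. Kernel of I - K: (I - K) u = u - u (v·u) = u - u = 0, so ker(I - K) = span{u} = span{(1, 2, 0, 1)} (it is exactly 1-dimensional because rank(I - K) = 3). Kernel of the adjoint: K is real, so (I - K)^* = I - K^T = I - v u^T, and (I - v u^T) v = v - v (u·v) = 0; hence ker((I - K)^*) = span{v} = span{(9, -3, 1, -2)}. Therefore (I - K) x = y is solvable iff <y, v> = 0, i.e. iff 9y_1 - 3y_2 + y_3 - 2y_4 = 0. When this holds, K y = u (v·y) = 0, so (I - K) y = y and x = y is a particular solution; the full solution set is the line x = y + c·u = y + c·(1, 2, 0, 1), c ∈ C.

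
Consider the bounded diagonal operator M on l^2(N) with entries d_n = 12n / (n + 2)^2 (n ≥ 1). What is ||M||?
||M|| = 3/2 (attained at n = 2)

For M diagonal, ||M|| = sup_n |d_n|. Treat f(x) = 12x / (x + 2)^2 for real x > 0. By the quotient rule, f'(x) = 12(2 - x)/(x + 2)^3, which is positive for x < 2 and negative for x > 2. So f has a unique maximum at x = 2, and since 2 is a positive integer, the supremum over n ≥ 1 is attained at n = 2: d_2 = 12·2/(2 + 2)^2 = 12·2/16 = 3/2. Hence ||M|| = 3/2.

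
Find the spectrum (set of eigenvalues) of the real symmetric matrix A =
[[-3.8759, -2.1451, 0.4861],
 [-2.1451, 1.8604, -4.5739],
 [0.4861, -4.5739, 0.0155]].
sigma(A) ≈ {-5, -3, 6}

A is real symmetric, so its spectrum consists of real eigenvalues. Expanding the characteristic polynomial of the displayed matrix gives
  det(λ I - A) = p(λ) = λ^3 + (2)λ^2 + (-33)λ + (-90.002).
Solving p(λ) = 0 yields eigenvalues ≈ -5, -3, 6. (A is shown rounded to 4 decimals, so these recover the underlying integer eigenvalues to within that precision.)
Verification: the trace of A = -2 equals the sum of eigenvalues -2, and det(A) ≈ 90.0020 matches the eigenvalue product 90.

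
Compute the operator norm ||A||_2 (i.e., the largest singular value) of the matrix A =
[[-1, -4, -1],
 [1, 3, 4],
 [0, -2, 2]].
||A||_2 ≈ 6.2941 (= sqrt(largest eigenvalue of A^T A))

||A||_2 = sigma_max(A) = sqrt(lambda_max(A^T A)). Form the symmetric matrix M = A^T A =
[[2, 7, 5],
 [7, 29, 12],
 [5, 12, 21]].
Its characteristic polynomial (trace, sum of principal 2x2 minors, determinant of M give the coefficients) is
  p(λ) = det(λ I - M) = λ^3 - 52λ^2 + 491λ - 16.
No integer candidate from the rational root theorem (±divisors of 16) is a root, so the roots are irrational. The cubic discriminant is Δ = 176747332 > 0, so there are three distinct real roots. p(0) = -16 and p(1) = 424 have opposite signs, so a root lies in (0, 1); Newton's method refines it to λ ≈ 0.0327. p(12) = 116 and p(13) = -224 have opposite signs, so a root lies in (12, 13); Newton's method refines it to λ ≈ 12.351. p(39) = -640 and p(40) = 424 have opposite signs, so a root lies in (39, 40); Newton's method refines it to λ ≈ 39.6163. Check (Vieta): the three roots sum to 52, matching tr M = 52.
So the eigenvalues of A^T A are ≈ 0.0327, 12.351, 39.6163 (all ≥ 0, as they must be for A^T A). The largest is λ_max ≈ 39.6163, hence ||A||_2 = sqrt(λ_max) ≈ 6.2941.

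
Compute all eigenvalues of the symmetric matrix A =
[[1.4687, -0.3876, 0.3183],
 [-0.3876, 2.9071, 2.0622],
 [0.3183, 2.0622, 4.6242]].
sigma(A) ≈ {1, 2, 6}

A is real symmetric, so its spectrum consists of real eigenvalues. Expanding the characteristic polynomial of the displayed matrix gives
  det(λ I - A) = p(λ) = λ^3 + (-9)λ^2 + (20)λ + (-12).
Solving p(λ) = 0 yields eigenvalues ≈ 1, 2, 6. (A is shown rounded to 4 decimals, so these recover the underlying integer eigenvalues to within that precision.)
Verification: the trace of A = 9 equals the sum of eigenvalues 9, and det(A) ≈ 11.9998 matches the eigenvalue product 12.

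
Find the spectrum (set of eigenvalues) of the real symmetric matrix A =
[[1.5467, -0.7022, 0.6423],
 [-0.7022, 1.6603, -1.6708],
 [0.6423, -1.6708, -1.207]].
sigma(A) ≈ {-2, 1, 3}

A is real symmetric, so its spectrum consists of real eigenvalues. Expanding the characteristic polynomial of the displayed matrix gives
  det(λ I - A) = p(λ) = λ^3 + (-2)λ^2 + (-5)λ + (6).
Solving p(λ) = 0 yields eigenvalues ≈ -2, 1, 3. (A is shown rounded to 4 decimals, so these recover the underlying integer eigenvalues to within that precision.)
Verification: the trace of A = 2 equals the sum of eigenvalues 2, and det(A) ≈ -5.9999 matches the eigenvalue product -6.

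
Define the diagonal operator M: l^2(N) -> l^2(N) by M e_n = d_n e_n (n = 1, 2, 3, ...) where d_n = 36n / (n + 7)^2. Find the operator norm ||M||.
||M|| = 9/7 (attained at n = 7)

For M diagonal, ||M|| = sup_n |d_n|. Treat f(x) = 36x / (x + 7)^2 for real x > 0. By the quotient rule, f'(x) = 36(7 - x)/(x + 7)^3, which is positive for x < 7 and negative for x > 7. So f has a unique maximum at x = 7, and since 7 is a positive integer, the supremum over n ≥ 1 is attained at n = 7: d_7 = 36·7/(7 + 7)^2 = 36·7/196 = 9/7. Hence ||M|| = 9/7.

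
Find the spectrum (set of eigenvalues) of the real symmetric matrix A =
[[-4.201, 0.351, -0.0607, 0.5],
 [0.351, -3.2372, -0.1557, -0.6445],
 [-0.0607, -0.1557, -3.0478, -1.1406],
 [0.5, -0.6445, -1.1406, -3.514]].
sigma(A) ≈ {-5, -4, -3, -2}

A is real symmetric, so its spectrum consists of real eigenvalues. Expanding the characteristic polynomial of the displayed matrix gives
  det(λ I - A) = p(λ) = λ^4 + (14)λ^3 + (71)λ^2 + (154)λ + (120).
Solving p(λ) = 0 yields eigenvalues ≈ -5, -4, -3, -2. (A is shown rounded to 4 decimals, so these recover the underlying integer eigenvalues to within that precision.)
Verification: the trace of A = -14 equals the sum of eigenvalues -14, and det(A) ≈ 119.9998 matches the eigenvalue product 120.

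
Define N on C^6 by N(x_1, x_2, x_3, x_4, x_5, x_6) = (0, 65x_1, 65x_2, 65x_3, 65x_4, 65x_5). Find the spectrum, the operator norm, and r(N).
sigma(N) = {0}; ||N|| = 65; r(N) = 0. (N is nilpotent with N^6 = 0.)

On C^6, N is a strictly lower-triangular matrix with 65 on the subdiagonal and zeros elsewhere, so its characteristic polynomial is lambda^6 and every eigenvalue is 0: sigma(N) = {0}. For the operator norm, N e_i = 65e_{i+1} for i = 1, ..., 5 and N e_6 = 0, so the singular values of N are 65 (with multiplicity 5) and 0; hence ||N|| = 65. The spectral radius r(N) = max|lambda| = 0. Note ||N|| > r(N) — characteristic of non-normal nilpotent operators. Indeed N^6 = 0.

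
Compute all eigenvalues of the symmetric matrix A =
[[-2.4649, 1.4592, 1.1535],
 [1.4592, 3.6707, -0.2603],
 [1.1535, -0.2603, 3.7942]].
sigma(A) ≈ {-3, 4} (4 with multiplicity 2)

A is real symmetric, so its spectrum consists of real eigenvalues. Expanding the characteristic polynomial of the displayed matrix gives
  det(λ I - A) = p(λ) = λ^3 + (-5)λ^2 + (-8)λ + (48.0018).
Solving p(λ) = 0 yields eigenvalues ≈ -3, 4, 4. (A is shown rounded to 4 decimals, so these recover the underlying integer eigenvalues to within that precision.)
Verification: the trace of A = 5 equals the sum of eigenvalues 5, and det(A) ≈ -48.0018 matches the eigenvalue product -48.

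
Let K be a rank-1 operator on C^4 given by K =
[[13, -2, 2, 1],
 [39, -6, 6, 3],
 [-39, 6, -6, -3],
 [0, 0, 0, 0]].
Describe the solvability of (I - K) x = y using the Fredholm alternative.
(I - K) is singular (det(I - K) = 0, i.e. 1 ∈ sigma(K)). (I - K) x = y is solvable iff y ⊥ ker((I - K)^*) = span{(13, -2, 2, 1)}, i.e. iff 13y_1 - 2y_2 + 2y_3 + y_4 = 0. When solvable, the solutions are x = y + c·(1, 3, -3, 0), c arbitrary (ker(I - K) = span{(1, 3, -3, 0)}, dimension 1).

K has rank 1, so it is an outer product K = u v^T: every row of K is a multiple of one row vector. Reading off the entries, u = (1, 3, -3, 0) and v = (13, -2, 2, 1) (row i of K equals u_i·v^T). A rank-one matrix u v^T satisfies K u = u (v·u) and kills the (3)-dimensional subspace v^⊥, so its characteristic polynomial is lambda^3 (lambda - v·u) with v·u = tr K = 1. Hence the eigenvalues of I - K are 1 (multiplicity 3) and 1 - (1) = 0, so det(I - K) = 0. (Direct check: I - K =
[[-12, 2, -2, -1],
 [-39, 7, -6, -3],
 [39, -6, 7, 3],
 [0, 0, 0, 1]]
has determinant 0.) So 1 is an eigenvalue of K and (I - K) is not invertible. The finite-dimensional Fredholm alternative says: either (I - K) is invertible, or ker(I - K) ≠ {0} and then range(I - K) = ker((I - K)^*)^⊥, with dim ker(I - K) = dim ker((I - K)^*). We are in the second case, so we need both kernels. Kernel of I - K: (I - K) u = u - u (v·u) = u - u = 0, so ker(I - K) = span{u} = span{(1, 3, -3, 0)} (it is exactly 1-dimensional because rank(I - K) = 3). Kernel of the adjoint: K is real, so (I - K)^* = I - K^T = I - v u^T, and (I - v u^T) v = v - v (u·v) = 0; hence ker((I - K)^*) = span{v} = span{(13, -2, 2, 1)}. Therefore (I - K) x = y is solvable iff <y, v> = 0, i.e. iff 13y_1 - 2y_2 + 2y_3 + y_4 = 0. When this holds, K y = u (v·y) = 0, so (I - K) y = y and x = y is a particular solution; the full solution set is the line x = y + c·u = y + c·(1, 3, -3, 0), c ∈ C.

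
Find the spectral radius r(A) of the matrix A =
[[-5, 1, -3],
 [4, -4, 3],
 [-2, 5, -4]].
r(A) ≈ 10.2771

The eigenvalues of A are the roots of its characteristic polynomial. With M = A (coefficients from the trace, the sum of principal 2x2 minors, and det A):
  p(λ) = det(λ I - M) = λ^3 + 13λ^2 + 31λ + 31.
No integer candidate from the rational root theorem (±divisors of 31) is a root, so the roots are irrational. The cubic discriminant is Δ = -30256 < 0, so there is one real root and a complex-conjugate pair. p(-11) = -68 and p(-10) = 21 have opposite signs, so a root lies in (-11, -10); Newton's method refines it to λ ≈ -10.2771. Dividing out (λ - (-10.2771)) leaves approximately λ^2 + 2.7229λ + 3.0164. For λ^2 + 2.7229λ + 3.0164 the discriminant is -4.6514. It is negative, so the remaining roots are the complex-conjugate pair λ ≈ -1.3615 ± 1.0784i. Their product equals the constant term, so |λ|^2 ≈ 3.0164 and |λ| ≈ 1.7368.
Thus the eigenvalues (to 4 decimals) are -10.2771 (modulus 10.2771); -1.3615 ± 1.0784i (modulus 1.7368). The spectral radius is the largest modulus: r(A) ≈ 10.2771. (Cross-check: r(A) ≤ ||A||_2 ≈ 10.3801; equality holds whenever A is normal, though it can also hold for some non-normal A.)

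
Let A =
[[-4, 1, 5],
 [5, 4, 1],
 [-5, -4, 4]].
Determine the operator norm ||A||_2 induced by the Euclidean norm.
||A||_2 ≈ 10.3277 (= sqrt(largest eigenvalue of A^T A))

||A||_2 = sigma_max(A) = sqrt(lambda_max(A^T A)). Form the symmetric matrix M = A^T A =
[[66, 36, -35],
 [36, 33, -7],
 [-35, -7, 42]].
Its characteristic polynomial (trace, sum of principal 2x2 minors, determinant of M give the coefficients) is
  p(λ) = det(λ I - M) = λ^3 - 141λ^2 + 3766λ - 11025.
No integer candidate from the rational root theorem (±divisors of 11025) is a root, so the roots are irrational. The cubic discriminant is Δ = 46792563377 > 0, so there are three distinct real roots. p(3) = -969 and p(4) = 1847 have opposite signs, so a root lies in (3, 4); Newton's method refines it to λ ≈ 3.3338. p(31) = 11 and p(32) = -2129 have opposite signs, so a root lies in (31, 32); Newton's method refines it to λ ≈ 31.0053. p(106) = -5089 and p(107) = 2671 have opposite signs, so a root lies in (106, 107); Newton's method refines it to λ ≈ 106.661. Check (Vieta): the three roots sum to 141, matching tr M = 141.
So the eigenvalues of A^T A are ≈ 3.3338, 31.0053, 106.661 (all ≥ 0, as they must be for A^T A). The largest is λ_max ≈ 106.661, hence ||A||_2 = sqrt(λ_max) ≈ 10.3277.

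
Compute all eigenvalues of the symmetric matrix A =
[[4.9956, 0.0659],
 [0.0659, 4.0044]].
sigma(A) ≈ {4, 5}

A is real symmetric, so its spectrum consists of real eigenvalues. Expanding the characteristic polynomial of the displayed matrix gives
  det(λ I - A) = p(λ) = λ^2 + (-9)λ + (20).
Solving p(λ) = 0 yields eigenvalues ≈ 4, 5. (A is shown rounded to 4 decimals, so these recover the underlying integer eigenvalues to within that precision.)
Verification: the trace of A = 9 equals the sum of eigenvalues 9, and det(A) ≈ 20.0000 matches the eigenvalue product 20.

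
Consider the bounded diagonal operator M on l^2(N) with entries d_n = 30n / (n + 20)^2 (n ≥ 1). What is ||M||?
||M|| = 3/8 (attained at n = 20)

For M diagonal, ||M|| = sup_n |d_n|. Treat f(x) = 30x / (x + 20)^2 for real x > 0. By the quotient rule, f'(x) = 30(20 - x)/(x + 20)^3, which is positive for x < 20 and negative for x > 20. So f has a unique maximum at x = 20, and since 20 is a positive integer, the supremum over n ≥ 1 is attained at n = 20: d_20 = 30·20/(20 + 20)^2 = 30·20/1600 = 3/8. Hence ||M|| = 3/8.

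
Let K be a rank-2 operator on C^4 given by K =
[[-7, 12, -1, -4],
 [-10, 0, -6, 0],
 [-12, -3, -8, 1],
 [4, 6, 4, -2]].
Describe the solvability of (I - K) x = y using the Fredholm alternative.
(I - K) is invertible (det(I - K) = 206 ≠ 0), so for every y in C^4 the equation (I - K) x = y has a unique solution.

K has rank 2 and factors as K = U V^T = u1 v1^T + u2 v2^T with u1 = (-3, -2, -2, 0), v1 = (3, -3, 1, 1), u2 = (1, -2, -3, 2), v2 = (2, 3, 2, -1) (multiplying out reproduces the displayed K). The nonzero eigenvalues of U V^T coincide with those of the 2 x 2 matrix G = V^T U = [[v1·u1, v1·u2], [v2·u1, v2·u2]] = [[-5, 8], [-16, -12]], and by the Sylvester determinant identity det(I_4 - U V^T) = det(I_2 - V^T U) = det([[6, -8], [16, 13]]) = (6)(13) - (-8)(16) = 206. (Direct check: I - K =
[[8, -12, 1, 4],
 [10, 1, 6, 0],
 [12, 3, 9, -1],
 [-4, -6, -4, 3]]
has determinant 206.) The finite-dimensional Fredholm alternative says: either (I - K) is invertible, or ker(I - K) ≠ {0} and then range(I - K) = ker((I - K)^*)^⊥, with dim ker(I - K) = dim ker((I - K)^*). Since det(I - K) ≠ 0, 1 is not an eigenvalue of K and ker(I - K) = {0}, so we are in the first case: for every y there is a unique x = (I - K)^(-1) y. (Explicitly, by the Woodbury identity, (I - U V^T)^(-1) = I + U (I_2 - G)^(-1) V^T.)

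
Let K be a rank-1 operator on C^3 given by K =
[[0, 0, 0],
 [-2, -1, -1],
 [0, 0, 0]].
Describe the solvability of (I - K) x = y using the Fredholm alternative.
(I - K) is invertible (det(I - K) = 2 ≠ 0), so for every y in C^3 the equation (I - K) x = y has a unique solution.

K has rank 1, so it is an outer product K = u v^T: every row of K is a multiple of one row vector. Reading off the entries, u = (0, -1, 0) and v = (2, 1, 1) (row i of K equals u_i·v^T). A rank-one matrix u v^T satisfies K u = u (v·u) and kills the (2)-dimensional subspace v^⊥, so its characteristic polynomial is lambda^2 (lambda - v·u) with v·u = tr K = -1. Hence the eigenvalues of I - K are 1 (multiplicity 2) and 1 - (-1) = 2, so det(I - K) = 2. (Direct check: I - K =
[[1, 0, 0],
 [2, 2, 1],
 [0, 0, 1]]
has determinant 2.) The finite-dimensional Fredholm alternative says: either (I - K) is invertible, or ker(I - K) ≠ {0} and then range(I - K) = ker((I - K)^*)^⊥, with dim ker(I - K) = dim ker((I - K)^*). Since det(I - K) ≠ 0, 1 is not an eigenvalue of K and ker(I - K) = {0}, so we are in the first case: for every y there is a unique x = (I - K)^(-1) y. Explicitly, by the Sherman–Morrison formula, (I - u v^T)^(-1) = I + u v^T/(1 - v·u), i.e. (I - K)^(-1) = I + K/(2).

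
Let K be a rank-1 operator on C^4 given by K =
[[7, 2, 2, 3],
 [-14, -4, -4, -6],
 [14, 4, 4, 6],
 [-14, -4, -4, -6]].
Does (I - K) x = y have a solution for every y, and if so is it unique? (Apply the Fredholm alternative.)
(I - K) is singular (det(I - K) = 0, i.e. 1 ∈ sigma(K)). (I - K) x = y is solvable iff y ⊥ ker((I - K)^*) = span{(7, 2, 2, 3)}, i.e. iff 7y_1 + 2y_2 + 2y_3 + 3y_4 = 0. When solvable, the solutions are x = y + c·(1, -2, 2, -2), c arbitrary (ker(I - K) = span{(1, -2, 2, -2)}, dimension 1).

K has rank 1, so it is an outer product K = u v^T: every row of K is a multiple of one row vector. Reading off the entries, u = (1, -2, 2, -2) and v = (7, 2, 2, 3) (row i of K equals u_i·v^T). A rank-one matrix u v^T satisfies K u = u (v·u) and kills the (3)-dimensional subspace v^⊥, so its characteristic polynomial is lambda^3 (lambda - v·u) with v·u = tr K = 1. Hence the eigenvalues of I - K are 1 (multiplicity 3) and 1 - (1) = 0, so det(I - K) = 0. (Direct check: I - K =
[[-6, -2, -2, -3],
 [14, 5, 4, 6],
 [-14, -4, -3, -6],
 [14, 4, 4, 7]]
has determinant 0.) So 1 is an eigenvalue of K and (I - K) is not invertible. The finite-dimensional Fredholm alternative says: either (I - K) is invertible, or ker(I - K) ≠ {0} and then range(I - K) = ker((I - K)^*)^⊥, with dim ker(I - K) = dim ker((I - K)^*). We are in the second case, so we need both kernels. Kernel of I - K: (I - K) u = u - u (v·u) = u - u = 0, so ker(I - K) = span{u} = span{(1, -2, 2, -2)} (it is exactly 1-dimensional because rank(I - K) = 3). Kernel of the adjoint: K is real, so (I - K)^* = I - K^T = I - v u^T, and (I - v u^T) v = v - v (u·v) = 0; hence ker((I - K)^*) = span{v} = span{(7, 2, 2, 3)}. Therefore (I - K) x = y is solvable iff <y, v> = 0, i.e. iff 7y_1 + 2y_2 + 2y_3 + 3y_4 = 0. When this holds, K y = u (v·y) = 0, so (I - K) y = y and x = y is a particular solution; the full solution set is the line x = y + c·u = y + c·(1, -2, 2, -2), c ∈ C.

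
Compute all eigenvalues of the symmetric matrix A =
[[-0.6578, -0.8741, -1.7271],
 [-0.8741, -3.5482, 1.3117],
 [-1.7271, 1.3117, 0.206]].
sigma(A) ≈ {-4, -2, 2}

A is real symmetric, so its spectrum consists of real eigenvalues. Expanding the characteristic polynomial of the displayed matrix gives
  det(λ I - A) = p(λ) = λ^3 + (4)λ^2 + (-4)λ + (-16).
Solving p(λ) = 0 yields eigenvalues ≈ -4, -2, 2. (A is shown rounded to 4 decimals, so these recover the underlying integer eigenvalues to within that precision.)
Verification: the trace of A = -4 equals the sum of eigenvalues -4, and det(A) ≈ 15.9995 matches the eigenvalue product 16.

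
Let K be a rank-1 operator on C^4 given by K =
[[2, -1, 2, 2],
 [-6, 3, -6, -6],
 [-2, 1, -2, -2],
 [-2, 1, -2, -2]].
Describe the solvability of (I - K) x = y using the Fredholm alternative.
(I - K) is singular (det(I - K) = 0, i.e. 1 ∈ sigma(K)). (I - K) x = y is solvable iff y ⊥ ker((I - K)^*) = span{(2, -1, 2, 2)}, i.e. iff 2y_1 - y_2 + 2y_3 + 2y_4 = 0. When solvable, the solutions are x = y + c·(1, -3, -1, -1), c arbitrary (ker(I - K) = span{(1, -3, -1, -1)}, dimension 1).

K has rank 1, so it is an outer product K = u v^T: every row of K is a multiple of one row vector. Reading off the entries, u = (1, -3, -1, -1) and v = (2, -1, 2, 2) (row i of K equals u_i·v^T). A rank-one matrix u v^T satisfies K u = u (v·u) and kills the (3)-dimensional subspace v^⊥, so its characteristic polynomial is lambda^3 (lambda - v·u) with v·u = tr K = 1. Hence the eigenvalues of I - K are 1 (multiplicity 3) and 1 - (1) = 0, so det(I - K) = 0. (Direct check: I - K =
[[-1, 1, -2, -2],
 [6, -2, 6, 6],
 [2, -1, 3, 2],
 [2, -1, 2, 3]]
has determinant 0.) So 1 is an eigenvalue of K and (I - K) is not invertible. The finite-dimensional Fredholm alternative says: either (I - K) is invertible, or ker(I - K) ≠ {0} and then range(I - K) = ker((I - K)^*)^⊥, with dim ker(I - K) = dim ker((I - K)^*). We are in the second case, so we need both kernels. Kernel of I - K: (I - K) u = u - u (v·u) = u - u = 0, so ker(I - K) = span{u} = span{(1, -3, -1, -1)} (it is exactly 1-dimensional because rank(I - K) = 3). Kernel of the adjoint: K is real, so (I - K)^* = I - K^T = I - v u^T, and (I - v u^T) v = v - v (u·v) = 0; hence ker((I - K)^*) = span{v} = span{(2, -1, 2, 2)}. Therefore (I - K) x = y is solvable iff <y, v> = 0, i.e. iff 2y_1 - y_2 + 2y_3 + 2y_4 = 0. When this holds, K y = u (v·y) = 0, so (I - K) y = y and x = y is a particular solution; the full solution set is the line x = y + c·u = y + c·(1, -3, -1, -1), c ∈ C.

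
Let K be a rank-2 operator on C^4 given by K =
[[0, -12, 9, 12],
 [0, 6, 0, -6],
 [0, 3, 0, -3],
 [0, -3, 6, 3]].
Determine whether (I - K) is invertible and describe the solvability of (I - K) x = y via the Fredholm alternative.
(I - K) is invertible (det(I - K) = 10 ≠ 0), so for every y in C^4 the equation (I - K) x = y has a unique solution.

K has rank 2 and factors as K = U V^T = u1 v1^T + u2 v2^T with u1 = (3, 0, 0, 2), v1 = (0, -3, 3, 3), u2 = (-1, 2, 1, 1), v2 = (0, 3, 0, -3) (multiplying out reproduces the displayed K). The nonzero eigenvalues of U V^T coincide with those of the 2 x 2 matrix G = V^T U = [[v1·u1, v1·u2], [v2·u1, v2·u2]] = [[6, 0], [-6, 3]], and by the Sylvester determinant identity det(I_4 - U V^T) = det(I_2 - V^T U) = det([[-5, 0], [6, -2]]) = (-5)(-2) - (0)(6) = 10. (Direct check: I - K =
[[1, 12, -9, -12],
 [0, -5, 0, 6],
 [0, -3, 1, 3],
 [0, 3, -6, -2]]
has determinant 10.) The finite-dimensional Fredholm alternative says: either (I - K) is invertible, or ker(I - K) ≠ {0} and then range(I - K) = ker((I - K)^*)^⊥, with dim ker(I - K) = dim ker((I - K)^*). Since det(I - K) ≠ 0, 1 is not an eigenvalue of K and ker(I - K) = {0}, so we are in the first case: for every y there is a unique x = (I - K)^(-1) y. (Explicitly, by the Woodbury identity, (I - U V^T)^(-1) = I + U (I_2 - G)^(-1) V^T.)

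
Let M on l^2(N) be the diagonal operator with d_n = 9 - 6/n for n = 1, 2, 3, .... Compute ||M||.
||M|| = 9

For a diagonal operator on l^2 with entries d_n, ||M|| = sup_n |d_n|. Here d_1 = 3, d_2 = 6, ..., and d_n = 9 - 6/n increases monotonically toward 9. All terms lie in [3, 9), so |d_n| = d_n and the supremum is the limit 9, which is not attained by any individual d_n. Hence ||M|| = 9.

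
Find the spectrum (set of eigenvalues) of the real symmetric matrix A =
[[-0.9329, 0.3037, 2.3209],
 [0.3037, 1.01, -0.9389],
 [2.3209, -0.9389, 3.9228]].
sigma(A) ≈ {-2, 1, 5}

A is real symmetric, so its spectrum consists of real eigenvalues. Expanding the characteristic polynomial of the displayed matrix gives
  det(λ I - A) = p(λ) = λ^3 + (-4)λ^2 + (-7)λ + (10).
Solving p(λ) = 0 yields eigenvalues ≈ -2, 1, 5. (A is shown rounded to 4 decimals, so these recover the underlying integer eigenvalues to within that precision.)
Verification: the trace of A = 4 equals the sum of eigenvalues 4, and det(A) ≈ -9.9996 matches the eigenvalue product -10.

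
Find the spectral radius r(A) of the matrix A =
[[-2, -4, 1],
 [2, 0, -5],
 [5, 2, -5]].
r(A) ≈ 5.8142

The eigenvalues of A are the roots of its characteristic polynomial. With M = A (coefficients from the trace, the sum of principal 2x2 minors, and det A):
  p(λ) = det(λ I - M) = λ^3 + 7λ^2 + 23λ - 44.
No integer candidate from the rational root theorem (±divisors of 44) is a root, so the roots are irrational. The cubic discriminant is Δ = -142163 < 0, so there is one real root and a complex-conjugate pair. p(1) = -13 and p(2) = 38 have opposite signs, so a root lies in (1, 2); Newton's method refines it to λ ≈ 1.3016. Dividing out (λ - (1.3016)) leaves approximately λ^2 + 8.3016λ + 33.8051. For λ^2 + 8.3016λ + 33.8051 the discriminant is -66.3044. It is negative, so the remaining roots are the complex-conjugate pair λ ≈ -4.1508 ± 4.0714i. Their product equals the constant term, so |λ|^2 ≈ 33.8051 and |λ| ≈ 5.8142.
Thus the eigenvalues (to 4 decimals) are 1.3016 (modulus 1.3016); -4.1508 ± 4.0714i (modulus 5.8142). The spectral radius is the largest modulus: r(A) ≈ 5.8142. (Cross-check: r(A) ≤ ||A||_2 ≈ 9.348; equality holds whenever A is normal, though it can also hold for some non-normal A.)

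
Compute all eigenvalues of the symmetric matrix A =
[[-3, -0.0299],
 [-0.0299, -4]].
sigma(A) ≈ {-4, -3}

A is real symmetric, so its spectrum consists of real eigenvalues. Expanding the characteristic polynomial of the displayed matrix gives
  det(λ I - A) = p(λ) = λ^2 + (7)λ + (12).
Solving p(λ) = 0 yields eigenvalues ≈ -4, -3. (A is shown rounded to 4 decimals, so these recover the underlying integer eigenvalues to within that precision.)
Verification: the trace of A = -7 equals the sum of eigenvalues -7, and det(A) ≈ 12.0000 matches the eigenvalue product 12.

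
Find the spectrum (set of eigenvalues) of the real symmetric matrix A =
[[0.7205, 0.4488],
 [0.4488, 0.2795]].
sigma(A) ≈ {0, 1}

A is real symmetric, so its spectrum consists of real eigenvalues. Expanding the characteristic polynomial of the displayed matrix gives
  det(λ I - A) = p(λ) = λ^2 + (-1)λ + (0).
Solving p(λ) = 0 yields eigenvalues ≈ 0, 1. (A is shown rounded to 4 decimals, so these recover the underlying integer eigenvalues to within that precision.)
Verification: the trace of A = 1 equals the sum of eigenvalues 1, and det(A) ≈ -0.0000 matches the eigenvalue product 0.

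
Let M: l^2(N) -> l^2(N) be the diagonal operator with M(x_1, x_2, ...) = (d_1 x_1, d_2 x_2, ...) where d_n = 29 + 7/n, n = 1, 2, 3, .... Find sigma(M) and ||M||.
sigma(M) = {29 + 7/n : n ≥ 1} ∪ {29}; ||M|| = 36

A bounded diagonal operator on l^2 with diagonal entries d_n has spectrum equal to the closure of {d_n : n ≥ 1}: every d_n is an eigenvalue (with eigenvector e_n), so {d_n} ⊂ sigma(M); the spectrum is closed, so its closure is too; and for lambda not in the closure, (M - lambda I) has bounded inverse (the diagonal entries 1/(d_n - lambda) are bounded). For our sequence d_n = 29 + 7/n, n = 1, 2, 3, ...:
  - {d_n} = {29 + 7/n : n ≥ 1}; the only limit point is 29
  - closure = {29 + 7/n : n ≥ 1} ∪ {29}
For the norm: a diagonal operator has ||M|| = sup_n |d_n|. Here d_n = 29 + 7/n is positive and decreasing, so sup_n |d_n| = d_1 = 29 + 7 = 36. So ||M|| = 36.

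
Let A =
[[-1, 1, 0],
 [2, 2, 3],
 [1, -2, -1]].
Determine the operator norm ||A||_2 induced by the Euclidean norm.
||A||_2 ≈ 4.3594 (= sqrt(largest eigenvalue of A^T A))

||A||_2 = sigma_max(A) = sqrt(lambda_max(A^T A)). Form the symmetric matrix M = A^T A =
[[6, 1, 5],
 [1, 9, 8],
 [5, 8, 10]].
Its characteristic polynomial (trace, sum of principal 2x2 minors, determinant of M give the coefficients) is
  p(λ) = det(λ I - M) = λ^3 - 25λ^2 + 114λ - 1.
No integer candidate from the rational root theorem (±divisors of 1) is a root, so the roots are irrational. The cubic discriminant is Δ = 2185097 > 0, so there are three distinct real roots. p(0) = -1 and p(1) = 89 have opposite signs, so a root lies in (0, 1); Newton's method refines it to λ ≈ 0.0088. p(5) = 69 and p(6) = -1 have opposite signs, so a root lies in (5, 6); Newton's method refines it to λ ≈ 5.9872. p(19) = -1 and p(20) = 279 have opposite signs, so a root lies in (19, 20); Newton's method refines it to λ ≈ 19.004. Check (Vieta): the three roots sum to 25, matching tr M = 25.
So the eigenvalues of A^T A are ≈ 0.0088, 5.9872, 19.004 (all ≥ 0, as they must be for A^T A). The largest is λ_max ≈ 19.004, hence ||A||_2 = sqrt(λ_max) ≈ 4.3594.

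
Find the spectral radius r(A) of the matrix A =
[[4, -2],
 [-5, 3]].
r(A) = (7 + sqrt(41))/2 ≈ 6.7016

The eigenvalues of A are the roots of its characteristic polynomial. With M = A (coefficients from the trace and determinant):
  p(λ) = det(λ I - M) = λ^2 - 7λ + 2.
For λ^2 - 7λ + 2 the discriminant is 41. It is nonnegative but not a perfect square, so the roots are real and irrational: λ = (7 ± sqrt(41))/2 ≈ 6.7016, 0.2984.
Thus the eigenvalues (to 4 decimals) are 6.7016 (modulus 6.7016); 0.2984 (modulus 0.2984). The spectral radius is the largest modulus: r(A) = (7 + sqrt(41))/2 ≈ 6.7016. (Cross-check: r(A) ≤ ||A||_2 ≈ 7.3434; equality holds whenever A is normal, though it can also hold for some non-normal A.)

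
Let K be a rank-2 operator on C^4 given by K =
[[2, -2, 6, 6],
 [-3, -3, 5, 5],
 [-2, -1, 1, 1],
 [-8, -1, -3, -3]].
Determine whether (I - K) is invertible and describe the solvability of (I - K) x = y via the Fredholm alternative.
(I - K) is invertible (det(I - K) = 64 ≠ 0), so for every y in C^4 the equation (I - K) x = y has a unique solution.

K has rank 2 and factors as K = U V^T = u1 v1^T + u2 v2^T with u1 = (2, 3, 1, 1), v1 = (1, -1, 3, 3), u2 = (0, 2, 1, 3), v2 = (-3, 0, -2, -2) (multiplying out reproduces the displayed K). The nonzero eigenvalues of U V^T coincide with those of the 2 x 2 matrix G = V^T U = [[v1·u1, v1·u2], [v2·u1, v2·u2]] = [[5, 10], [-10, -8]], and by the Sylvester determinant identity det(I_4 - U V^T) = det(I_2 - V^T U) = det([[-4, -10], [10, 9]]) = (-4)(9) - (-10)(10) = 64. (Direct check: I - K =
[[-1, 2, -6, -6],
 [3, 4, -5, -5],
 [2, 1, 0, -1],
 [8, 1, 3, 4]]
has determinant 64.) The finite-dimensional Fredholm alternative says: either (I - K) is invertible, or ker(I - K) ≠ {0} and then range(I - K) = ker((I - K)^*)^⊥, with dim ker(I - K) = dim ker((I - K)^*). Since det(I - K) ≠ 0, 1 is not an eigenvalue of K and ker(I - K) = {0}, so we are in the first case: for every y there is a unique x = (I - K)^(-1) y. (Explicitly, by the Woodbury identity, (I - U V^T)^(-1) = I + U (I_2 - G)^(-1) V^T.)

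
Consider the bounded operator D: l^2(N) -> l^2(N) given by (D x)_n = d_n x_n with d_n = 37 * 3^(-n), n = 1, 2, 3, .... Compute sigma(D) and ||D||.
sigma(D) = {37 * 3^(-n) : n ≥ 1} ∪ {0}; ||D|| = 37/3

A bounded diagonal operator on l^2 with diagonal entries d_n has spectrum equal to the closure of {d_n : n ≥ 1}: every d_n is an eigenvalue (with eigenvector e_n), so {d_n} ⊂ sigma(D); the spectrum is closed, so its closure is too; and for lambda not in the closure, (D - lambda I) has bounded inverse (the diagonal entries 1/(d_n - lambda) are bounded). For our sequence d_n = 37 * 3^(-n), n = 1, 2, 3, ...:
  - {d_n} = {37 * 3^(-n) : n ≥ 1}; the only limit point is 0
  - closure = {37 * 3^(-n) : n ≥ 1} ∪ {0}
For the norm: a diagonal operator has ||D|| = sup_n |d_n|. Here d_n = 37 * 3^(-n) is positive and decreasing, so sup_n |d_n| = d_1 = 37/3. So ||D|| = 37/3.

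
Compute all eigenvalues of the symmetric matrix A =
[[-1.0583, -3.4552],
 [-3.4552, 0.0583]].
sigma(A) ≈ {-4, 3}

A is real symmetric, so its spectrum consists of real eigenvalues. Expanding the characteristic polynomial of the displayed matrix gives
  det(λ I - A) = p(λ) = λ^2 + (1)λ + (-12).
Solving p(λ) = 0 yields eigenvalues ≈ -4, 3. (A is shown rounded to 4 decimals, so these recover the underlying integer eigenvalues to within that precision.)
Verification: the trace of A = -1 equals the sum of eigenvalues -1, and det(A) ≈ -12.0001 matches the eigenvalue product -12.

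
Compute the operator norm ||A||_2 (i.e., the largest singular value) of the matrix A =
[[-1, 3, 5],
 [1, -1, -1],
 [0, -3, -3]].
||A||_2 ≈ 7.3649 (= sqrt(largest eigenvalue of A^T A))

||A||_2 = sigma_max(A) = sqrt(lambda_max(A^T A)). Form the symmetric matrix M = A^T A =
[[2, -4, -6],
 [-4, 19, 25],
 [-6, 25, 35]].
Its characteristic polynomial (trace, sum of principal 2x2 minors, determinant of M give the coefficients) is
  p(λ) = det(λ I - M) = λ^3 - 56λ^2 + 96λ - 36.
No integer candidate from the rational root theorem (±divisors of 36) is a root, so the roots are irrational. The cubic discriminant is Δ = 3522384 > 0, so there are three distinct real roots. p(0) = -36 and p(1) = 5 have opposite signs, so a root lies in (0, 1); Newton's method refines it to λ ≈ 0.5493. p(1) = 5 and p(2) = -60 have opposite signs, so a root lies in (1, 2); Newton's method refines it to λ ≈ 1.2083. p(54) = -684 and p(55) = 2219 have opposite signs, so a root lies in (54, 55); Newton's method refines it to λ ≈ 54.2424. Check (Vieta): the three roots sum to 56, matching tr M = 56.
So the eigenvalues of A^T A are ≈ 0.5493, 1.2083, 54.2424 (all ≥ 0, as they must be for A^T A). The largest is λ_max ≈ 54.2424, hence ||A||_2 = sqrt(λ_max) ≈ 7.3649.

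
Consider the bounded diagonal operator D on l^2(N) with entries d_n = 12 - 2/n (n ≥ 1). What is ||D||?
||D|| = 12

For a diagonal operator on l^2 with entries d_n, ||D|| = sup_n |d_n|. Here d_1 = 10, d_2 = 11, ..., and d_n = 12 - 2/n increases monotonically toward 12. All terms lie in [10, 12), so |d_n| = d_n and the supremum is the limit 12, which is not attained by any individual d_n. Hence ||D|| = 12.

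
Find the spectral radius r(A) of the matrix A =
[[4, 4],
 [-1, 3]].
r(A) = 4

The eigenvalues of A are the roots of its characteristic polynomial. With M = A (coefficients from the trace and determinant):
  p(λ) = det(λ I - M) = λ^2 - 7λ + 16.
For λ^2 - 7λ + 16 the discriminant is -15. It is negative, so the roots are the complex-conjugate pair λ = 7/2 ± (sqrt(15)/2) i ≈ 3.5 ± 1.9365i. For a conjugate pair the product of the roots equals the constant term, so |λ|^2 = 16 and |λ| = sqrt(16) = 4.
Thus the eigenvalues (to 4 decimals) are 3.5 ± 1.9365i (modulus 4). The spectral radius is the largest modulus: r(A) = 4. (Cross-check: r(A) ≤ ||A||_2 ≈ 5.8823; equality holds whenever A is normal, though it can also hold for some non-normal A.)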